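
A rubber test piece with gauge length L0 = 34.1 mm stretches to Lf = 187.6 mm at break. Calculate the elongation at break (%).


Elongation = (Lf - L0) / L0 * 100
= (187.6 - 34.1) / 34.1 * 100
= 153.5 / 34.1 * 100
= 450.1%

450.1%


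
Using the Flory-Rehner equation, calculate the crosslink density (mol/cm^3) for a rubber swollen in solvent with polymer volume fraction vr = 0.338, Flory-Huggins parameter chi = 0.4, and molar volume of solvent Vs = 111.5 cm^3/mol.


ln(1 - vr) = ln(1 - 0.338) = -0.4125
Numerator = -((-0.4125) + 0.338 + 0.4 * 0.338^2) = 0.0288
Denominator = 111.5 * (0.338^(1/3) - 0.338/2) = 58.8254
nu = 0.0288 / 58.8254 = 4.8945e-04 mol/cm^3

4.8945e-04 mol/cm^3


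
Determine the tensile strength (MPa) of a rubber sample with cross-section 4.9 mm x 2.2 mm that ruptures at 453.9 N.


Area = width * thickness = 4.9 * 2.2 = 10.78 mm^2
TS = force / area = 453.9 / 10.78 = 42.11 MPa

42.11 MPa


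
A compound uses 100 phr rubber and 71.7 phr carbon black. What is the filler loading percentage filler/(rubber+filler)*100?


Filler % = filler / (rubber + filler) * 100
= 71.7 / (100 + 71.7) * 100
= 71.7 / 171.7 * 100
= 41.76%

41.76%


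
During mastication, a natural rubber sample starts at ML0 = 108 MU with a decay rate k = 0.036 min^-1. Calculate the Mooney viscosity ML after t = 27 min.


ML = ML0 * exp(-k * t)
ML = 108 * exp(-0.036 * 27)
ML = 108 * 0.3783
ML = 40.86 MU

40.86 MU


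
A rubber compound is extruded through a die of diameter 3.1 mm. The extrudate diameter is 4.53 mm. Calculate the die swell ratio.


Die swell ratio = D_extrudate / D_die
= 4.53 / 3.1
= 1.461

Die swell = 1.461


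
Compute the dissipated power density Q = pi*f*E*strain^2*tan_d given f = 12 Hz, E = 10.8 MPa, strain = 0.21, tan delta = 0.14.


Q = pi * f * E * strain^2 * tan_d
= pi * 12 * 10.8 * 0.21^2 * 0.14
= pi * 12 * 10.8 * 0.0441 * 0.14
= 2.5137

Q = 2.5137


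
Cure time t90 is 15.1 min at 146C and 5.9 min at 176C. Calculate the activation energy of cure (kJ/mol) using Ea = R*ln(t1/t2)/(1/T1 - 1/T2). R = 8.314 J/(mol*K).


T1 = 419.15 K, T2 = 449.15 K
1/T1 - 1/T2 = 1.5935e-04
ln(t1/t2) = ln(15.1/5.9) = 0.9397
Ea = 8.314 * 0.9397 / 1.5935e-04 = 49029.6123 J/mol
Ea = 49.03 kJ/mol

49.03 kJ/mol


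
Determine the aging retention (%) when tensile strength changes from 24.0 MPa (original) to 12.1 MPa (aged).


Retention = aged / original * 100
= 12.1 / 24.0 * 100
= 50.4%

50.4%


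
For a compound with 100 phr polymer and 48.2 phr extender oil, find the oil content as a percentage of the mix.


Oil % = oil / (100 + oil) * 100
= 48.2 / (100 + 48.2) * 100
= 48.2 / 148.2 * 100
= 32.52%

32.52%


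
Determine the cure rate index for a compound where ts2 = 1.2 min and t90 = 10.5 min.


CRI = 100 / (t90 - ts2)
= 100 / (10.5 - 1.2)
= 100 / 9.3
= 10.75 min^-1

10.75 min^-1


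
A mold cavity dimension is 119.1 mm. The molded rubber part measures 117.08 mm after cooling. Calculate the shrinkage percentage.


Shrinkage = (mold - part) / mold * 100
= (119.1 - 117.08) / 119.1 * 100
= 2.02 / 119.1 * 100
= 1.7%

1.7%


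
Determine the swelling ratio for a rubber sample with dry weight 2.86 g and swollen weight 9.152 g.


Q = W_swollen / W_dry
Q = 9.152 / 2.86
Q = 3.2

Q = 3.2


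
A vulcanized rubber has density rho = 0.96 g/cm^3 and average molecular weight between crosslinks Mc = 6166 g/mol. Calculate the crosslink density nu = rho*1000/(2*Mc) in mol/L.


nu = rho * 1000 / (2 * Mc)
nu = 0.96 * 1000 / (2 * 6166)
nu = 960.0 / 12332
nu = 0.0778 mol/L

0.0778 mol/L


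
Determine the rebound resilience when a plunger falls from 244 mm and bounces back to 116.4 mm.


Resilience = h_rebound / h_drop * 100
= 116.4 / 244 * 100
= 47.7%

47.7%


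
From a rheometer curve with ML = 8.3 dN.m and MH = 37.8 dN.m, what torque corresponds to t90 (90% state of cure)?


M90 = ML + 0.9 * (MH - ML)
M90 = 8.3 + 0.9 * (37.8 - 8.3)
M90 = 8.3 + 0.9 * 29.5
M90 = 34.85 dN.m

34.85 dN.m


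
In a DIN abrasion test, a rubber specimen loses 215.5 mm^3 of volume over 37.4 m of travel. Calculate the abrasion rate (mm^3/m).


Rate = volume_loss / distance
= 215.5 / 37.4
= 5.762 mm^3/m

5.762 mm^3/m


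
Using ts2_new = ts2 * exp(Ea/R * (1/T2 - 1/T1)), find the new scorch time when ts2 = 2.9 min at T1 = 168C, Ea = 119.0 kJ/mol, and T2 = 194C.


Convert temperatures: T1 = 168 + 273.15 = 441.15 K, T2 = 194 + 273.15 = 467.15 K
ts2_new = 2.9 * exp(119000 / 8.314 * (1/467.15 - 1/441.15))
1/T2 - 1/T1 = -1.2616e-04
ts2_new = 0.48 min

0.48 min


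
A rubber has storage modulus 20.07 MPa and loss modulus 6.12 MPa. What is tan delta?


tan delta = E'' / E'
= 6.12 / 20.07
= 0.3049

tan delta = 0.3049


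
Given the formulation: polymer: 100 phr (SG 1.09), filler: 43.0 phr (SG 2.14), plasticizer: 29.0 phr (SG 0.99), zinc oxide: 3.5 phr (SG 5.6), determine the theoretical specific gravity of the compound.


Sum of weights = 175.5
Volume contributions:
  polymer: 100/1.09 = 91.7431
  filler: 43.0/2.14 = 20.0935
  plasticizer: 29.0/0.99 = 29.2929
  zinc oxide: 3.5/5.6 = 0.6250
Sum of volumes = 141.7545
SG = 175.5 / 141.7545 = 1.238

SG = 1.238


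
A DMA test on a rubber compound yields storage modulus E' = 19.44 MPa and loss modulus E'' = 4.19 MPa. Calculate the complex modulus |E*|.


|E*| = sqrt(E'^2 + E''^2)
= sqrt(19.44^2 + 4.19^2)
= sqrt(377.9136 + 17.5561)
= 19.886 MPa

19.886 MPa


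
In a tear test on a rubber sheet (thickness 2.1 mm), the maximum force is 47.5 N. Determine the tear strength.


Tear strength = force / thickness
= 47.5 / 2.1
= 22.62 N/mm

22.62 N/mm


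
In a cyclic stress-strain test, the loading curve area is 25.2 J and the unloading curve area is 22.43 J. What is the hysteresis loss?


Hysteresis loss = loading - unloading
= 25.2 - 22.43
= 2.77 J

2.77 J


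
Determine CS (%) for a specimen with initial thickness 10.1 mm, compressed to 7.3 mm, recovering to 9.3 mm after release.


CS = (t0 - recovered) / (t0 - ts) * 100
= (10.1 - 9.3) / (10.1 - 7.3) * 100
= 0.8 / 2.8 * 100
= 28.6%

28.6%


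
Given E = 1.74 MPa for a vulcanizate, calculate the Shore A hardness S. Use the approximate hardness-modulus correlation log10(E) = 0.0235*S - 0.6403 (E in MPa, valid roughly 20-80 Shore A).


log10(E) = 0.0235*S - 0.6403  =>  S = (log10(E) + 0.6403) / 0.0235
log10(1.74) = 0.240549
S = (0.240549 + 0.6403) / 0.0235 = 0.880849 / 0.0235
S = 37.5

Shore A = 37.5


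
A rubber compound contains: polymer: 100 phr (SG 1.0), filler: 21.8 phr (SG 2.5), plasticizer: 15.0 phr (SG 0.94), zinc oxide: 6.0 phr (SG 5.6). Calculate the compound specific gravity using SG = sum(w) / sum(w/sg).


Sum of weights = 142.8
Volume contributions:
  polymer: 100/1.0 = 100.0000
  filler: 21.8/2.5 = 8.7200
  plasticizer: 15.0/0.94 = 15.9574
  zinc oxide: 6.0/5.6 = 1.0714
Sum of volumes = 125.7489
SG = 142.8 / 125.7489 = 1.136

SG = 1.136


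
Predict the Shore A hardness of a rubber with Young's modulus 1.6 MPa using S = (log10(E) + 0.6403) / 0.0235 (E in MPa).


log10(E) = 0.0235*S - 0.6403  =>  S = (log10(E) + 0.6403) / 0.0235
log10(1.6) = 0.204120
S = (0.204120 + 0.6403) / 0.0235 = 0.844420 / 0.0235
S = 35.9

Shore A = 35.9


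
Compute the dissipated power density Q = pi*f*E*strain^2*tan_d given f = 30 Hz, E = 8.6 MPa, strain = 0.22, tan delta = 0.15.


Q = pi * f * E * strain^2 * tan_d
= pi * 30 * 8.6 * 0.22^2 * 0.15
= pi * 30 * 8.6 * 0.0484 * 0.15
= 5.8845

Q = 5.8845


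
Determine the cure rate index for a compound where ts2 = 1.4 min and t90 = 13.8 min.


CRI = 100 / (t90 - ts2)
= 100 / (13.8 - 1.4)
= 100 / 12.4
= 8.06 min^-1

8.06 min^-1


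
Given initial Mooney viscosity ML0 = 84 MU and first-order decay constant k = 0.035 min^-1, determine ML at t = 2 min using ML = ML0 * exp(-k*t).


ML = ML0 * exp(-k * t)
ML = 84 * exp(-0.035 * 2)
ML = 84 * 0.9324
ML = 78.32 MU

78.32 MU


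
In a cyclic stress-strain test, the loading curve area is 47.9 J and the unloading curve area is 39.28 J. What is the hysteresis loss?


Hysteresis loss = loading - unloading
= 47.9 - 39.28
= 8.62 J

8.62 J


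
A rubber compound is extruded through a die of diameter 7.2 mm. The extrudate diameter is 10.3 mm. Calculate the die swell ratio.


Die swell ratio = D_extrudate / D_die
= 10.3 / 7.2
= 1.431

Die swell = 1.431


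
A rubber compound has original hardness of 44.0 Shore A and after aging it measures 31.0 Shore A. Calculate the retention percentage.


Retention = aged / original * 100
= 31.0 / 44.0 * 100
= 70.5%

70.5%


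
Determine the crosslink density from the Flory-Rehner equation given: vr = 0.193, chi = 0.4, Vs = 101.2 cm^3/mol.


ln(1 - vr) = ln(1 - 0.193) = -0.2144
Numerator = -((-0.2144) + 0.193 + 0.4 * 0.193^2) = 0.0065
Denominator = 101.2 * (0.193^(1/3) - 0.193/2) = 48.7176
nu = 0.0065 / 48.7176 = 1.3408e-04 mol/cm^3

1.3408e-04 mol/cm^3


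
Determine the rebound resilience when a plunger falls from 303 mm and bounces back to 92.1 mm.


Resilience = h_rebound / h_drop * 100
= 92.1 / 303 * 100
= 30.4%

30.4%


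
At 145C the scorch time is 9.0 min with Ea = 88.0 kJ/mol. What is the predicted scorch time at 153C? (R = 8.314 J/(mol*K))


Convert temperatures: T1 = 145 + 273.15 = 418.15 K, T2 = 153 + 273.15 = 426.15 K
ts2_new = 9.0 * exp(88000 / 8.314 * (1/426.15 - 1/418.15))
1/T2 - 1/T1 = -4.4895e-05
ts2_new = 5.6 min

5.6 min


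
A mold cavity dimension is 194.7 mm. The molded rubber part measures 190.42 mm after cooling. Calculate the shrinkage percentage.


Shrinkage = (mold - part) / mold * 100
= (194.7 - 190.42) / 194.7 * 100
= 4.28 / 194.7 * 100
= 2.2%

2.2%


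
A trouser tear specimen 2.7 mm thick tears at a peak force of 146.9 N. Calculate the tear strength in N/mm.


Tear strength = force / thickness
= 146.9 / 2.7
= 54.41 N/mm

54.41 N/mm


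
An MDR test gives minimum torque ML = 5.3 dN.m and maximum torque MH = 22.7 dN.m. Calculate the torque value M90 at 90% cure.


M90 = ML + 0.9 * (MH - ML)
M90 = 5.3 + 0.9 * (22.7 - 5.3)
M90 = 5.3 + 0.9 * 17.4
M90 = 20.96 dN.m

20.96 dN.m


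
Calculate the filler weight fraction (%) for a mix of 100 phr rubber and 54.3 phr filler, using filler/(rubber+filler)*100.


Filler % = filler / (rubber + filler) * 100
= 54.3 / (100 + 54.3) * 100
= 54.3 / 154.3 * 100
= 35.19%

35.19%


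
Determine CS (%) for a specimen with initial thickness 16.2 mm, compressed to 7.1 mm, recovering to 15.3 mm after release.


CS = (t0 - recovered) / (t0 - ts) * 100
= (16.2 - 15.3) / (16.2 - 7.1) * 100
= 0.9 / 9.1 * 100
= 9.9%

9.9%


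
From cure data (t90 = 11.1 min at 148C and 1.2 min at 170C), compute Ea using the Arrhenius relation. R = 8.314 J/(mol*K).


T1 = 421.15 K, T2 = 443.15 K
1/T1 - 1/T2 = 1.1788e-04
ln(t1/t2) = ln(11.1/1.2) = 2.2246
Ea = 8.314 * 2.2246 / 1.1788e-04 = 156903.0655 J/mol
Ea = 156.9 kJ/mol

156.9 kJ/mol


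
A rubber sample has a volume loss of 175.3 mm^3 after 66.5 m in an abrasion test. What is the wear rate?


Rate = volume_loss / distance
= 175.3 / 66.5
= 2.636 mm^3/m

2.636 mm^3/m


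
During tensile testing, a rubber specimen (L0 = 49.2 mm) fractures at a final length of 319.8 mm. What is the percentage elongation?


Elongation = (Lf - L0) / L0 * 100
= (319.8 - 49.2) / 49.2 * 100
= 270.6 / 49.2 * 100
= 550.0%

550.0%


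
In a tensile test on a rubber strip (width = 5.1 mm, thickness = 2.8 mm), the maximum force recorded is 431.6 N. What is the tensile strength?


Area = width * thickness = 5.1 * 2.8 = 14.28 mm^2
TS = force / area = 431.6 / 14.28 = 30.22 MPa

30.22 MPa


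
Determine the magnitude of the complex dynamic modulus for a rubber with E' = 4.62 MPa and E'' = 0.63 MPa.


|E*| = sqrt(E'^2 + E''^2)
= sqrt(4.62^2 + 0.63^2)
= sqrt(21.3444 + 0.3969)
= 4.663 MPa

4.663 MPa


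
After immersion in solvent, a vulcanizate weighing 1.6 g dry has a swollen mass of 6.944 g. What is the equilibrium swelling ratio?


Q = W_swollen / W_dry
Q = 6.944 / 1.6
Q = 4.34

Q = 4.34


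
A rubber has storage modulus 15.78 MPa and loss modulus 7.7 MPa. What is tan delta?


tan delta = E'' / E'
= 7.7 / 15.78
= 0.488

tan delta = 0.488


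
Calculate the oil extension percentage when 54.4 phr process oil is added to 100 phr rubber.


Oil % = oil / (100 + oil) * 100
= 54.4 / (100 + 54.4) * 100
= 54.4 / 154.4 * 100
= 35.23%

35.23%


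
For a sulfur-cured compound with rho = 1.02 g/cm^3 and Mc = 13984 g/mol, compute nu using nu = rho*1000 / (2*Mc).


nu = rho * 1000 / (2 * Mc)
nu = 1.02 * 1000 / (2 * 13984)
nu = 1020.0 / 27968
nu = 0.0365 mol/L

0.0365 mol/L


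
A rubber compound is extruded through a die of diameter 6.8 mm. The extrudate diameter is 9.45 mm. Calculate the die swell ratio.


Die swell ratio = D_extrudate / D_die
= 9.45 / 6.8
= 1.39

Die swell = 1.39


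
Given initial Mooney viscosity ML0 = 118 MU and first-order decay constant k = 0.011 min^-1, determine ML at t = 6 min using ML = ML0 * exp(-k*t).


ML = ML0 * exp(-k * t)
ML = 118 * exp(-0.011 * 6)
ML = 118 * 0.9361
ML = 110.46 MU

110.46 MU


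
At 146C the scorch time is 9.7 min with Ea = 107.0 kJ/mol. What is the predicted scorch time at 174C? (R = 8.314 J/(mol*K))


Convert temperatures: T1 = 146 + 273.15 = 419.15 K, T2 = 174 + 273.15 = 447.15 K
ts2_new = 9.7 * exp(107000 / 8.314 * (1/447.15 - 1/419.15))
1/T2 - 1/T1 = -1.4939e-04
ts2_new = 1.42 min

1.42 min


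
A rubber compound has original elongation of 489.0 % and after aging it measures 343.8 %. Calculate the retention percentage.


Retention = aged / original * 100
= 343.8 / 489.0 * 100
= 70.3%

70.3%


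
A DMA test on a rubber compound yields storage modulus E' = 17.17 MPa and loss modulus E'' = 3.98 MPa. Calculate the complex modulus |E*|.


|E*| = sqrt(E'^2 + E''^2)
= sqrt(17.17^2 + 3.98^2)
= sqrt(294.8089 + 15.8404)
= 17.625 MPa

17.625 MPa


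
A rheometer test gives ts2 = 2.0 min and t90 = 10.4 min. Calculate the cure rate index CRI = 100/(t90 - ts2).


CRI = 100 / (t90 - ts2)
= 100 / (10.4 - 2.0)
= 100 / 8.4
= 11.9 min^-1

11.9 min^-1


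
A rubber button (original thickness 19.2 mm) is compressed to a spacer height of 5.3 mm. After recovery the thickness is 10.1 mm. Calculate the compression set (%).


CS = (t0 - recovered) / (t0 - ts) * 100
= (19.2 - 10.1) / (19.2 - 5.3) * 100
= 9.1 / 13.9 * 100
= 65.5%

65.5%


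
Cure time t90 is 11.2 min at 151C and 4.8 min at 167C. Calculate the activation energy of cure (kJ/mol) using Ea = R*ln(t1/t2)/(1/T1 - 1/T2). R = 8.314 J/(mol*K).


T1 = 424.15 K, T2 = 440.15 K
1/T1 - 1/T2 = 8.5704e-05
ln(t1/t2) = ln(11.2/4.8) = 0.8473
Ea = 8.314 * 0.8473 / 8.5704e-05 = 82195.1751 J/mol
Ea = 82.2 kJ/mol

82.2 kJ/mol


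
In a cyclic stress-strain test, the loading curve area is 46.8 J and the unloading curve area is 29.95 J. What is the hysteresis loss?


Hysteresis loss = loading - unloading
= 46.8 - 29.95
= 16.85 J

16.85 J


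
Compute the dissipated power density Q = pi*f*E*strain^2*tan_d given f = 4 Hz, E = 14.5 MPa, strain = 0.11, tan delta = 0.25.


Q = pi * f * E * strain^2 * tan_d
= pi * 4 * 14.5 * 0.11^2 * 0.25
= pi * 4 * 14.5 * 0.0121 * 0.25
= 0.5512

Q = 0.5512


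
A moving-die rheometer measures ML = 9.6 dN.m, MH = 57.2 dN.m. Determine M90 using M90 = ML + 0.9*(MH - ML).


M90 = ML + 0.9 * (MH - ML)
M90 = 9.6 + 0.9 * (57.2 - 9.6)
M90 = 9.6 + 0.9 * 47.6
M90 = 52.44 dN.m

52.44 dN.m


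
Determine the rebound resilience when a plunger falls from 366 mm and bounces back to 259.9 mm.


Resilience = h_rebound / h_drop * 100
= 259.9 / 366 * 100
= 71.0%

71.0%


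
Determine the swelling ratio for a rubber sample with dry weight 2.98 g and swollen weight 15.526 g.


Q = W_swollen / W_dry
Q = 15.526 / 2.98
Q = 5.21

Q = 5.21


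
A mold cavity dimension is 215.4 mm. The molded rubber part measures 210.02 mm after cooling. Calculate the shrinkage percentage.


Shrinkage = (mold - part) / mold * 100
= (215.4 - 210.02) / 215.4 * 100
= 5.38 / 215.4 * 100
= 2.5%

2.5%


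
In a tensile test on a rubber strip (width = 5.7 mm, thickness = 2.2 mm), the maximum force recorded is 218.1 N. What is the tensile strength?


Area = width * thickness = 5.7 * 2.2 = 12.54 mm^2
TS = force / area = 218.1 / 12.54 = 17.39 MPa

17.39 MPa


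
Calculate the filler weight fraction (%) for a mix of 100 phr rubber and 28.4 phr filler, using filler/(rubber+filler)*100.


Filler % = filler / (rubber + filler) * 100
= 28.4 / (100 + 28.4) * 100
= 28.4 / 128.4 * 100
= 22.12%

22.12%


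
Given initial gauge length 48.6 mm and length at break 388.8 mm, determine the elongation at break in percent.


Elongation = (Lf - L0) / L0 * 100
= (388.8 - 48.6) / 48.6 * 100
= 340.2 / 48.6 * 100
= 700.0%

700.0%


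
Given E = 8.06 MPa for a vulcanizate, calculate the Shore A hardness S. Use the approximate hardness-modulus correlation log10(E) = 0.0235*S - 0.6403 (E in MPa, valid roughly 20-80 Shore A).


log10(E) = 0.0235*S - 0.6403  =>  S = (log10(E) + 0.6403) / 0.0235
log10(8.06) = 0.906335
S = (0.906335 + 0.6403) / 0.0235 = 1.546635 / 0.0235
S = 65.8

Shore A = 65.8


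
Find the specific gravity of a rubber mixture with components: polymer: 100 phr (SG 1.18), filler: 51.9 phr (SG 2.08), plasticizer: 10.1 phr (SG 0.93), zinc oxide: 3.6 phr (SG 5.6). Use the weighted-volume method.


Sum of weights = 165.6
Volume contributions:
  polymer: 100/1.18 = 84.7458
  filler: 51.9/2.08 = 24.9519
  plasticizer: 10.1/0.93 = 10.8602
  zinc oxide: 3.6/5.6 = 0.6429
Sum of volumes = 121.2008
SG = 165.6 / 121.2008 = 1.366

SG = 1.366


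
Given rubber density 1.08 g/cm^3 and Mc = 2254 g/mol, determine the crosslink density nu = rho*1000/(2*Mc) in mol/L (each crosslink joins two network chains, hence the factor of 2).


nu = rho * 1000 / (2 * Mc)
nu = 1.08 * 1000 / (2 * 2254)
nu = 1080.0 / 4508
nu = 0.2396 mol/L

0.2396 mol/L


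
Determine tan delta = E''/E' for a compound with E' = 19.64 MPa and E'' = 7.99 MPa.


tan delta = E'' / E'
= 7.99 / 19.64
= 0.4068

tan delta = 0.4068


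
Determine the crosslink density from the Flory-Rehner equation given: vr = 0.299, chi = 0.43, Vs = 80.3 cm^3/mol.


ln(1 - vr) = ln(1 - 0.299) = -0.3552
Numerator = -((-0.3552) + 0.299 + 0.43 * 0.299^2) = 0.0178
Denominator = 80.3 * (0.299^(1/3) - 0.299/2) = 41.6908
nu = 0.0178 / 41.6908 = 4.2707e-04 mol/cm^3

4.2707e-04 mol/cm^3


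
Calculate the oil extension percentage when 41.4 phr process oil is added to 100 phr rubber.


Oil % = oil / (100 + oil) * 100
= 41.4 / (100 + 41.4) * 100
= 41.4 / 141.4 * 100
= 29.28%

29.28%


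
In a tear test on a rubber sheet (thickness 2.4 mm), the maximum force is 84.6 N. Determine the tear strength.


Tear strength = force / thickness
= 84.6 / 2.4
= 35.25 N/mm

35.25 N/mm


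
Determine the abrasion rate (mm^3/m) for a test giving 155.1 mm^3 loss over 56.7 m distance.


Rate = volume_loss / distance
= 155.1 / 56.7
= 2.735 mm^3/m

2.735 mm^3/m


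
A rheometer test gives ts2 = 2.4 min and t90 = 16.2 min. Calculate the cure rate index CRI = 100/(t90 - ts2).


CRI = 100 / (t90 - ts2)
= 100 / (16.2 - 2.4)
= 100 / 13.8
= 7.25 min^-1

7.25 min^-1


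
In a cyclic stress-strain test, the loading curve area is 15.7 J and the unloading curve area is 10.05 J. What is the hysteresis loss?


Hysteresis loss = loading - unloading
= 15.7 - 10.05
= 5.65 J

5.65 J


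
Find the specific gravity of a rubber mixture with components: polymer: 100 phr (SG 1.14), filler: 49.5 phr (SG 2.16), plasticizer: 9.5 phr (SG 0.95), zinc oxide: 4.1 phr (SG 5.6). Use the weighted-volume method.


Sum of weights = 163.1
Volume contributions:
  polymer: 100/1.14 = 87.7193
  filler: 49.5/2.16 = 22.9167
  plasticizer: 9.5/0.95 = 10.0000
  zinc oxide: 4.1/5.6 = 0.7321
Sum of volumes = 121.3681
SG = 163.1 / 121.3681 = 1.344

SG = 1.344


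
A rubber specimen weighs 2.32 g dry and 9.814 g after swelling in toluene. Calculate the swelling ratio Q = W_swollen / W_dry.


Q = W_swollen / W_dry
Q = 9.814 / 2.32
Q = 4.23

Q = 4.23


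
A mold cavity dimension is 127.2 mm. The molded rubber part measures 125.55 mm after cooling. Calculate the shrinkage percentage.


Shrinkage = (mold - part) / mold * 100
= (127.2 - 125.55) / 127.2 * 100
= 1.65 / 127.2 * 100
= 1.3%

1.3%


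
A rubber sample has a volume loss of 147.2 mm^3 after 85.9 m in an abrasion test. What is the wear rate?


Rate = volume_loss / distance
= 147.2 / 85.9
= 1.714 mm^3/m

1.714 mm^3/m


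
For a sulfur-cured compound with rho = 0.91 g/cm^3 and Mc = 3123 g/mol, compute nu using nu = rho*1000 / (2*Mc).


nu = rho * 1000 / (2 * Mc)
nu = 0.91 * 1000 / (2 * 3123)
nu = 910.0 / 6246
nu = 0.1457 mol/L

0.1457 mol/L


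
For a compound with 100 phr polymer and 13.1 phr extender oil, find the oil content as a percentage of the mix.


Oil % = oil / (100 + oil) * 100
= 13.1 / (100 + 13.1) * 100
= 13.1 / 113.1 * 100
= 11.58%

11.58%


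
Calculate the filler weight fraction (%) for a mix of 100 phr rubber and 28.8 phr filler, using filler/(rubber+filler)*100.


Filler % = filler / (rubber + filler) * 100
= 28.8 / (100 + 28.8) * 100
= 28.8 / 128.8 * 100
= 22.36%

22.36%


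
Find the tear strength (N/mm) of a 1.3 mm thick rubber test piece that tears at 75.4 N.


Tear strength = force / thickness
= 75.4 / 1.3
= 58.0 N/mm

58.0 N/mm


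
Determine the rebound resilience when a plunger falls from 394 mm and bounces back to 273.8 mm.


Resilience = h_rebound / h_drop * 100
= 273.8 / 394 * 100
= 69.5%

69.5%


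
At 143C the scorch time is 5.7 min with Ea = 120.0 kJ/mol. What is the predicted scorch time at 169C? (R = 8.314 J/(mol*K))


Convert temperatures: T1 = 143 + 273.15 = 416.15 K, T2 = 169 + 273.15 = 442.15 K
ts2_new = 5.7 * exp(120000 / 8.314 * (1/442.15 - 1/416.15))
1/T2 - 1/T1 = -1.4130e-04
ts2_new = 0.74 min

0.74 min


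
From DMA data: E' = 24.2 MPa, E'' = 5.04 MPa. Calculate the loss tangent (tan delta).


tan delta = E'' / E'
= 5.04 / 24.2
= 0.2083

tan delta = 0.2083


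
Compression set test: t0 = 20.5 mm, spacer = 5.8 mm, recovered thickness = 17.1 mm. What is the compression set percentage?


CS = (t0 - recovered) / (t0 - ts) * 100
= (20.5 - 17.1) / (20.5 - 5.8) * 100
= 3.4 / 14.7 * 100
= 23.1%

23.1%


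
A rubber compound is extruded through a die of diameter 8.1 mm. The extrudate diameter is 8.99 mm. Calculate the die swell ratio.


Die swell ratio = D_extrudate / D_die
= 8.99 / 8.1
= 1.11

Die swell = 1.11


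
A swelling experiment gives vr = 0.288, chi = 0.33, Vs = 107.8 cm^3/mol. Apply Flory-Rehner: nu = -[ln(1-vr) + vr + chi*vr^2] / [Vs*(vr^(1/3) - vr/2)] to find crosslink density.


ln(1 - vr) = ln(1 - 0.288) = -0.3397
Numerator = -((-0.3397) + 0.288 + 0.33 * 0.288^2) = 0.0243
Denominator = 107.8 * (0.288^(1/3) - 0.288/2) = 55.6664
nu = 0.0243 / 55.6664 = 4.3663e-04 mol/cm^3

4.3663e-04 mol/cm^3


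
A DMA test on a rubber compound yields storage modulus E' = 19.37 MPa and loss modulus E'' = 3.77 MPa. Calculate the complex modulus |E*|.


|E*| = sqrt(E'^2 + E''^2)
= sqrt(19.37^2 + 3.77^2)
= sqrt(375.1969 + 14.2129)
= 19.733 MPa

19.733 MPa


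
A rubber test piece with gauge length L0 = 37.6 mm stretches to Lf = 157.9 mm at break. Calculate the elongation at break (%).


Elongation = (Lf - L0) / L0 * 100
= (157.9 - 37.6) / 37.6 * 100
= 120.3 / 37.6 * 100
= 319.9%

319.9%


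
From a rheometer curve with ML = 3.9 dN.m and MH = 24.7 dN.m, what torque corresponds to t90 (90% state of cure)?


M90 = ML + 0.9 * (MH - ML)
M90 = 3.9 + 0.9 * (24.7 - 3.9)
M90 = 3.9 + 0.9 * 20.8
M90 = 22.62 dN.m

22.62 dN.m


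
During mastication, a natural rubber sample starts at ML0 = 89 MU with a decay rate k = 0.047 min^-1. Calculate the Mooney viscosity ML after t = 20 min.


ML = ML0 * exp(-k * t)
ML = 89 * exp(-0.047 * 20)
ML = 89 * 0.3906
ML = 34.77 MU

34.77 MU


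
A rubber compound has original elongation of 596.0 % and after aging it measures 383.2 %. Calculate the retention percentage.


Retention = aged / original * 100
= 383.2 / 596.0 * 100
= 64.3%

64.3%


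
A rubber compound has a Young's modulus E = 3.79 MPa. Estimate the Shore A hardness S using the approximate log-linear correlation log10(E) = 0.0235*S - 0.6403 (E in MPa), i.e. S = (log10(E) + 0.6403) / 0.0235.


log10(E) = 0.0235*S - 0.6403  =>  S = (log10(E) + 0.6403) / 0.0235
log10(3.79) = 0.578639
S = (0.578639 + 0.6403) / 0.0235 = 1.218939 / 0.0235
S = 51.9

Shore A = 51.9


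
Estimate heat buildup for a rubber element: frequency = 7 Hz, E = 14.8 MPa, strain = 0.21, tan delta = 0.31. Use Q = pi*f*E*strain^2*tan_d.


Q = pi * f * E * strain^2 * tan_d
= pi * 7 * 14.8 * 0.21^2 * 0.31
= pi * 7 * 14.8 * 0.0441 * 0.31
= 4.4495

Q = 4.4495


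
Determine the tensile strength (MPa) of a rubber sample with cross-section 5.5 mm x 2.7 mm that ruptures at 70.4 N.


Area = width * thickness = 5.5 * 2.7 = 14.85 mm^2
TS = force / area = 70.4 / 14.85 = 4.74 MPa

4.74 MPa


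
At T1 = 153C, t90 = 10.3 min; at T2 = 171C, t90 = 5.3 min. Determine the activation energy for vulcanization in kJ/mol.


T1 = 426.15 K, T2 = 444.15 K
1/T1 - 1/T2 = 9.5100e-05
ln(t1/t2) = ln(10.3/5.3) = 0.6644
Ea = 8.314 * 0.6644 / 9.5100e-05 = 58087.6132 J/mol
Ea = 58.09 kJ/mol

58.09 kJ/mol


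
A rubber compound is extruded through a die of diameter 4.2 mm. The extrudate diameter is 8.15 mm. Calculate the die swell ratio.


Die swell ratio = D_extrudate / D_die
= 8.15 / 4.2
= 1.94

Die swell = 1.94


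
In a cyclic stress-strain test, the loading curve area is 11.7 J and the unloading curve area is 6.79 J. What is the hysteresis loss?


Hysteresis loss = loading - unloading
= 11.7 - 6.79
= 4.91 J

4.91 J


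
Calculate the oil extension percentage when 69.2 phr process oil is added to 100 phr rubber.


Oil % = oil / (100 + oil) * 100
= 69.2 / (100 + 69.2) * 100
= 69.2 / 169.2 * 100
= 40.9%

40.9%


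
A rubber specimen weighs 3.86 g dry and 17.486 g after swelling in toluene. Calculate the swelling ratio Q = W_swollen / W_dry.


Q = W_swollen / W_dry
Q = 17.486 / 3.86
Q = 4.53

Q = 4.53


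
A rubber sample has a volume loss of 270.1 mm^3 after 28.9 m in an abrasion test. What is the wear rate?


Rate = volume_loss / distance
= 270.1 / 28.9
= 9.346 mm^3/m

9.346 mm^3/m


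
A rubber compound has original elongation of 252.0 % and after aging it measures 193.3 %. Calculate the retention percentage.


Retention = aged / original * 100
= 193.3 / 252.0 * 100
= 76.7%

76.7%


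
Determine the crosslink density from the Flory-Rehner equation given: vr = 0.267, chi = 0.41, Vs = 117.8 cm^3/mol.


ln(1 - vr) = ln(1 - 0.267) = -0.3106
Numerator = -((-0.3106) + 0.267 + 0.41 * 0.267^2) = 0.0144
Denominator = 117.8 * (0.267^(1/3) - 0.267/2) = 60.1284
nu = 0.0144 / 60.1284 = 2.3917e-04 mol/cm^3

2.3917e-04 mol/cm^3


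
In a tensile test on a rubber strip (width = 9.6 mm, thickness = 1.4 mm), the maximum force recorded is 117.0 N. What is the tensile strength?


Area = width * thickness = 9.6 * 1.4 = 13.44 mm^2
TS = force / area = 117.0 / 13.44 = 8.71 MPa

8.71 MPa


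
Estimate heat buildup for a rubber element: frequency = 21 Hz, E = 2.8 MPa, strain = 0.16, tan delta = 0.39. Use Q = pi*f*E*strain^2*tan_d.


Q = pi * f * E * strain^2 * tan_d
= pi * 21 * 2.8 * 0.16^2 * 0.39
= pi * 21 * 2.8 * 0.0256 * 0.39
= 1.8443

Q = 1.8443


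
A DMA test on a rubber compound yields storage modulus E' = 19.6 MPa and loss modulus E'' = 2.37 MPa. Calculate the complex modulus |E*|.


|E*| = sqrt(E'^2 + E''^2)
= sqrt(19.6^2 + 2.37^2)
= sqrt(384.1600 + 5.6169)
= 19.743 MPa

19.743 MPa


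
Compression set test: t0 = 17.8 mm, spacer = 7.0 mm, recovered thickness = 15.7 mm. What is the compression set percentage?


CS = (t0 - recovered) / (t0 - ts) * 100
= (17.8 - 15.7) / (17.8 - 7.0) * 100
= 2.1 / 10.8 * 100
= 19.4%

19.4%


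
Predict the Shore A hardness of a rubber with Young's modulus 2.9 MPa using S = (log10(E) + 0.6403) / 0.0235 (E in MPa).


log10(E) = 0.0235*S - 0.6403  =>  S = (log10(E) + 0.6403) / 0.0235
log10(2.9) = 0.462398
S = (0.462398 + 0.6403) / 0.0235 = 1.102698 / 0.0235
S = 46.9

Shore A = 46.9


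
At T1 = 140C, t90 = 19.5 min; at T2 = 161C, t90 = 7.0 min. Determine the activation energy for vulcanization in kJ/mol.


T1 = 413.15 K, T2 = 434.15 K
1/T1 - 1/T2 = 1.1708e-04
ln(t1/t2) = ln(19.5/7.0) = 1.0245
Ea = 8.314 * 1.0245 / 1.1708e-04 = 72753.1967 J/mol
Ea = 72.75 kJ/mol

72.75 kJ/mol


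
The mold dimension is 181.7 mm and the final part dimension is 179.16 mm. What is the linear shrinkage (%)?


Shrinkage = (mold - part) / mold * 100
= (181.7 - 179.16) / 181.7 * 100
= 2.54 / 181.7 * 100
= 1.4%

1.4%


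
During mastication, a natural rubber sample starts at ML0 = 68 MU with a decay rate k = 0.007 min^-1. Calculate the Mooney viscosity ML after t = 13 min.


ML = ML0 * exp(-k * t)
ML = 68 * exp(-0.007 * 13)
ML = 68 * 0.9130
ML = 62.09 MU

62.09 MU


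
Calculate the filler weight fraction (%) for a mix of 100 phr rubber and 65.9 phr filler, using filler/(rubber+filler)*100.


Filler % = filler / (rubber + filler) * 100
= 65.9 / (100 + 65.9) * 100
= 65.9 / 165.9 * 100
= 39.72%

39.72%


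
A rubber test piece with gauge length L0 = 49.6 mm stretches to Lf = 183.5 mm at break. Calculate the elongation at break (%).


Elongation = (Lf - L0) / L0 * 100
= (183.5 - 49.6) / 49.6 * 100
= 133.9 / 49.6 * 100
= 270.0%

270.0%


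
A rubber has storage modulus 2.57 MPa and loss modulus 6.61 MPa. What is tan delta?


tan delta = E'' / E'
= 6.61 / 2.57
= 2.572

tan delta = 2.572


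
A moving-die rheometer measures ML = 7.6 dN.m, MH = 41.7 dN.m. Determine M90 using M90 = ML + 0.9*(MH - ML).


M90 = ML + 0.9 * (MH - ML)
M90 = 7.6 + 0.9 * (41.7 - 7.6)
M90 = 7.6 + 0.9 * 34.1
M90 = 38.29 dN.m

38.29 dN.m


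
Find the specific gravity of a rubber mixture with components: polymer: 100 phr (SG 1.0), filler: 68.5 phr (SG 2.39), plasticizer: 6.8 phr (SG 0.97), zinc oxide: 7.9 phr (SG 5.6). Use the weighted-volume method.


Sum of weights = 183.2
Volume contributions:
  polymer: 100/1.0 = 100.0000
  filler: 68.5/2.39 = 28.6611
  plasticizer: 6.8/0.97 = 7.0103
  zinc oxide: 7.9/5.6 = 1.4107
Sum of volumes = 137.0821
SG = 183.2 / 137.0821 = 1.336

SG = 1.336


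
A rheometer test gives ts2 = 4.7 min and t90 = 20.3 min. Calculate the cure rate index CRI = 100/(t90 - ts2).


CRI = 100 / (t90 - ts2)
= 100 / (20.3 - 4.7)
= 100 / 15.6
= 6.41 min^-1

6.41 min^-1


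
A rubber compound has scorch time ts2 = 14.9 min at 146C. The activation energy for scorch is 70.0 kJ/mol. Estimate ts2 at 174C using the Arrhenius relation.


Convert temperatures: T1 = 146 + 273.15 = 419.15 K, T2 = 174 + 273.15 = 447.15 K
ts2_new = 14.9 * exp(70000 / 8.314 * (1/447.15 - 1/419.15))
1/T2 - 1/T1 = -1.4939e-04
ts2_new = 4.24 min

4.24 min


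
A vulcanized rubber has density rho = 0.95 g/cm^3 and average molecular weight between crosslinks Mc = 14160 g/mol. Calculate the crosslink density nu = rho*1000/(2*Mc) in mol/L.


nu = rho * 1000 / (2 * Mc)
nu = 0.95 * 1000 / (2 * 14160)
nu = 950.0 / 28320
nu = 0.0335 mol/L

0.0335 mol/L


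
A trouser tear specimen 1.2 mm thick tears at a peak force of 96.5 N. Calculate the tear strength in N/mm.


Tear strength = force / thickness
= 96.5 / 1.2
= 80.42 N/mm

80.42 N/mm


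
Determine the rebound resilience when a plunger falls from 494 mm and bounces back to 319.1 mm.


Resilience = h_rebound / h_drop * 100
= 319.1 / 494 * 100
= 64.6%

64.6%


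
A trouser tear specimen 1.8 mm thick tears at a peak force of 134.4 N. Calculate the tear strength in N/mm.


Tear strength = force / thickness
= 134.4 / 1.8
= 74.67 N/mm

74.67 N/mm


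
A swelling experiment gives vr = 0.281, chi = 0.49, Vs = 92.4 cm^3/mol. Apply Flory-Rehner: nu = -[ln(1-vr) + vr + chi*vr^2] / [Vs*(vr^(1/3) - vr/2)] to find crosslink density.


ln(1 - vr) = ln(1 - 0.281) = -0.3299
Numerator = -((-0.3299) + 0.281 + 0.49 * 0.281^2) = 0.0102
Denominator = 92.4 * (0.281^(1/3) - 0.281/2) = 47.5390
nu = 0.0102 / 47.5390 = 2.1462e-04 mol/cm^3

2.1462e-04 mol/cm^3


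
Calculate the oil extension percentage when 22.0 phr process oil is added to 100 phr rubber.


Oil % = oil / (100 + oil) * 100
= 22.0 / (100 + 22.0) * 100
= 22.0 / 122.0 * 100
= 18.03%

18.03%


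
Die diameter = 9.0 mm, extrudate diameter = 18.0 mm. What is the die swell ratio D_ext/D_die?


Die swell ratio = D_extrudate / D_die
= 18.0 / 9.0
= 2.0

Die swell = 2.0


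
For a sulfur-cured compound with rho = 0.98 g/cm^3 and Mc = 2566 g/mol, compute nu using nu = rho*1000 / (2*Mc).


nu = rho * 1000 / (2 * Mc)
nu = 0.98 * 1000 / (2 * 2566)
nu = 980.0 / 5132
nu = 0.1910 mol/L

0.1910 mol/L


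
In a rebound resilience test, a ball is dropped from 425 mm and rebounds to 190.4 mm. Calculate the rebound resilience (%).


Resilience = h_rebound / h_drop * 100
= 190.4 / 425 * 100
= 44.8%

44.8%


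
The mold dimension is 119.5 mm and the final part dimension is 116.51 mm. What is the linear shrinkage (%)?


Shrinkage = (mold - part) / mold * 100
= (119.5 - 116.51) / 119.5 * 100
= 2.99 / 119.5 * 100
= 2.5%

2.5%


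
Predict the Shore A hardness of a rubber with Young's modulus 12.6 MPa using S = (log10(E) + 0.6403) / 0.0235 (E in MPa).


log10(E) = 0.0235*S - 0.6403  =>  S = (log10(E) + 0.6403) / 0.0235
log10(12.6) = 1.100371
S = (1.100371 + 0.6403) / 0.0235 = 1.740671 / 0.0235
S = 74.1

Shore A = 74.1


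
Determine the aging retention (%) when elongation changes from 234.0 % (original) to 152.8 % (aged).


Retention = aged / original * 100
= 152.8 / 234.0 * 100
= 65.3%

65.3%


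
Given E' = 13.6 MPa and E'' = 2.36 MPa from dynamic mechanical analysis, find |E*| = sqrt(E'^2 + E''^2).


|E*| = sqrt(E'^2 + E''^2)
= sqrt(13.6^2 + 2.36^2)
= sqrt(184.9600 + 5.5696)
= 13.803 MPa

13.803 MPa


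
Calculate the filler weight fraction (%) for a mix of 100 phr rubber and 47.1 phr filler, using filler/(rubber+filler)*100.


Filler % = filler / (rubber + filler) * 100
= 47.1 / (100 + 47.1) * 100
= 47.1 / 147.1 * 100
= 32.02%

32.02%


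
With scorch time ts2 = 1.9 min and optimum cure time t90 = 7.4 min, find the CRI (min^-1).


CRI = 100 / (t90 - ts2)
= 100 / (7.4 - 1.9)
= 100 / 5.5
= 18.18 min^-1

18.18 min^-1


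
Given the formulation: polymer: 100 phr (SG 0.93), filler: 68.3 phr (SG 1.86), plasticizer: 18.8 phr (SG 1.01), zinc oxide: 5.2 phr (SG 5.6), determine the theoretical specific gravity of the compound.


Sum of weights = 192.3
Volume contributions:
  polymer: 100/0.93 = 107.5269
  filler: 68.3/1.86 = 36.7204
  plasticizer: 18.8/1.01 = 18.6139
  zinc oxide: 5.2/5.6 = 0.9286
Sum of volumes = 163.7897
SG = 192.3 / 163.7897 = 1.174

SG = 1.174


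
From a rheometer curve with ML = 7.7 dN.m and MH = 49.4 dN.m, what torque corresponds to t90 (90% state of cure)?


M90 = ML + 0.9 * (MH - ML)
M90 = 7.7 + 0.9 * (49.4 - 7.7)
M90 = 7.7 + 0.9 * 41.7
M90 = 45.23 dN.m

45.23 dN.m


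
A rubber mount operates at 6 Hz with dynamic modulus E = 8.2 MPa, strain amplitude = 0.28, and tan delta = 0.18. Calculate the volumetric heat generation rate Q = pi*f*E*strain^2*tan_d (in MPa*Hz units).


Q = pi * f * E * strain^2 * tan_d
= pi * 6 * 8.2 * 0.28^2 * 0.18
= pi * 6 * 8.2 * 0.0784 * 0.18
= 2.1812

Q = 2.1812


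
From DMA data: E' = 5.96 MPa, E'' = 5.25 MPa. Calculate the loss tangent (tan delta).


tan delta = E'' / E'
= 5.25 / 5.96
= 0.8809

tan delta = 0.8809


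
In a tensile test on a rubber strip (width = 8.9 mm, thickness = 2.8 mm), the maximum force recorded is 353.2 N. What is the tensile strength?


Area = width * thickness = 8.9 * 2.8 = 24.92 mm^2
TS = force / area = 353.2 / 24.92 = 14.17 MPa

14.17 MPa


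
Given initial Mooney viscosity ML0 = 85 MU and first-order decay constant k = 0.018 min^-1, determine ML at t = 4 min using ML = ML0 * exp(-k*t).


ML = ML0 * exp(-k * t)
ML = 85 * exp(-0.018 * 4)
ML = 85 * 0.9305
ML = 79.1 MU

79.1 MU


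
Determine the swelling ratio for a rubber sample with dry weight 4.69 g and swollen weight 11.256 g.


Q = W_swollen / W_dry
Q = 11.256 / 4.69
Q = 2.4

Q = 2.4


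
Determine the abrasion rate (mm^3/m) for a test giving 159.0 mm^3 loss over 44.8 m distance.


Rate = volume_loss / distance
= 159.0 / 44.8
= 3.549 mm^3/m

3.549 mm^3/m


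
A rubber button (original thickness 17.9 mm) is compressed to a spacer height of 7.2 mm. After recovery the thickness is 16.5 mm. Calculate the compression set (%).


CS = (t0 - recovered) / (t0 - ts) * 100
= (17.9 - 16.5) / (17.9 - 7.2) * 100
= 1.4 / 10.7 * 100
= 13.1%

13.1%


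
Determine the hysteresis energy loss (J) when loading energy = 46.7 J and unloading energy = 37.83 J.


Hysteresis loss = loading - unloading
= 46.7 - 37.83
= 8.87 J

8.87 J


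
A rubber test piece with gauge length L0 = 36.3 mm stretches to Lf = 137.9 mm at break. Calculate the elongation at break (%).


Elongation = (Lf - L0) / L0 * 100
= (137.9 - 36.3) / 36.3 * 100
= 101.6 / 36.3 * 100
= 279.9%

279.9%


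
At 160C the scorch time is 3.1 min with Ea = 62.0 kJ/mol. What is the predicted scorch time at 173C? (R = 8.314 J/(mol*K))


Convert temperatures: T1 = 160 + 273.15 = 433.15 K, T2 = 173 + 273.15 = 446.15 K
ts2_new = 3.1 * exp(62000 / 8.314 * (1/446.15 - 1/433.15))
1/T2 - 1/T1 = -6.7270e-05
ts2_new = 1.88 min

1.88 min


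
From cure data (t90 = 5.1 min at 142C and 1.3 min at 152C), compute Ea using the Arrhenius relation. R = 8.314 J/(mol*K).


T1 = 415.15 K, T2 = 425.15 K
1/T1 - 1/T2 = 5.6657e-05
ln(t1/t2) = ln(5.1/1.3) = 1.3669
Ea = 8.314 * 1.3669 / 5.6657e-05 = 200579.4571 J/mol
Ea = 200.58 kJ/mol

200.58 kJ/mol


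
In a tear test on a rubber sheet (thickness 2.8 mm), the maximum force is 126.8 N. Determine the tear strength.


Tear strength = force / thickness
= 126.8 / 2.8
= 45.29 N/mm

45.29 N/mm


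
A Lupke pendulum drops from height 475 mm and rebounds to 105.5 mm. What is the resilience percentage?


Resilience = h_rebound / h_drop * 100
= 105.5 / 475 * 100
= 22.2%

22.2%


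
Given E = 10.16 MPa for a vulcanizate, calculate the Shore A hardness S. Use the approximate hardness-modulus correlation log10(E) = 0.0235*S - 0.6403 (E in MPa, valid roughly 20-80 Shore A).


log10(E) = 0.0235*S - 0.6403  =>  S = (log10(E) + 0.6403) / 0.0235
log10(10.16) = 1.006894
S = (1.006894 + 0.6403) / 0.0235 = 1.647194 / 0.0235
S = 70.1

Shore A = 70.1


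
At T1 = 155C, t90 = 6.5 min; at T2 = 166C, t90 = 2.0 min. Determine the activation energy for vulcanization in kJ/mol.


T1 = 428.15 K, T2 = 439.15 K
1/T1 - 1/T2 = 5.8504e-05
ln(t1/t2) = ln(6.5/2.0) = 1.1787
Ea = 8.314 * 1.1787 / 5.8504e-05 = 167499.2520 J/mol
Ea = 167.5 kJ/mol

167.5 kJ/mol


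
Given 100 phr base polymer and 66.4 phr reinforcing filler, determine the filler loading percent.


Filler % = filler / (rubber + filler) * 100
= 66.4 / (100 + 66.4) * 100
= 66.4 / 166.4 * 100
= 39.9%

39.9%


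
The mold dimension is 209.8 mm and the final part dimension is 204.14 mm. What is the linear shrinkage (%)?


Shrinkage = (mold - part) / mold * 100
= (209.8 - 204.14) / 209.8 * 100
= 5.66 / 209.8 * 100
= 2.7%

2.7%


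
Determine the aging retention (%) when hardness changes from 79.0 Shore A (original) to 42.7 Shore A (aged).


Retention = aged / original * 100
= 42.7 / 79.0 * 100
= 54.1%

54.1%


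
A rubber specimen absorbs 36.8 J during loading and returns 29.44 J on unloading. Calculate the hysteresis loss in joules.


Hysteresis loss = loading - unloading
= 36.8 - 29.44
= 7.36 J

7.36 J


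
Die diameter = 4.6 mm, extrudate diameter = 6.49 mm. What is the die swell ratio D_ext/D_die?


Die swell ratio = D_extrudate / D_die
= 6.49 / 4.6
= 1.411

Die swell = 1.411
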